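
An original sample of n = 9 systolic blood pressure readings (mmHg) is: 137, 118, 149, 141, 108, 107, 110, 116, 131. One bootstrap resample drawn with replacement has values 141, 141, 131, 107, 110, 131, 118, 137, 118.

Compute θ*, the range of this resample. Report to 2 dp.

Range = 141 − 107 = 34.00

θ* = 34.00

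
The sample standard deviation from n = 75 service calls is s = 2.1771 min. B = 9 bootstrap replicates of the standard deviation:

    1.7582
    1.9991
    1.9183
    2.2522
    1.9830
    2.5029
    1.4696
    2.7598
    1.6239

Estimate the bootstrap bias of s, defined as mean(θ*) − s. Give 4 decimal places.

mean(θ*) = (1.7582 + 1.9991 + 1.9183 + 2.2522 + 1.9830 + 2.5029 + 1.4696 + 2.7598 + 1.6239) / 9 = 2.02967
bias = 2.02967 − 2.1771

bias = −0.1474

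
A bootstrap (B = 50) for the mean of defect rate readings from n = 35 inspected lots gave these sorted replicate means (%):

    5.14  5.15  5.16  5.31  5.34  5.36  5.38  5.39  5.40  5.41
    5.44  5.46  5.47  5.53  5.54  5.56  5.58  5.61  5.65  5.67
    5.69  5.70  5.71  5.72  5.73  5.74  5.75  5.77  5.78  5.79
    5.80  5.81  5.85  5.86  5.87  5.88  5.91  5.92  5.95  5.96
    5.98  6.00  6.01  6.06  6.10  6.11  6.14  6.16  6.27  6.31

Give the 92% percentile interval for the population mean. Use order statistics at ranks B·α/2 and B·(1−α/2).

(5.15, 6.16)

α = 0.08; lower rank = 50 × 0.040 = 2; upper rank = 50 × 0.960 = 48.
The 2nd smallest replicate is 5.15; the 48th is 6.16.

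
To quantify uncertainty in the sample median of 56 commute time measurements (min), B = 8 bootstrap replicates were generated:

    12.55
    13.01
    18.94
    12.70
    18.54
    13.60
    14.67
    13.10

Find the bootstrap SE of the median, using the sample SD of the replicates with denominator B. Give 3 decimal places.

SE* = 2.448

Bootstrap SE is the standard deviation of the 8 replicate medians.
Mean of replicates: (12.55 + 13.01 + 18.94 + 12.70 + 18.54 + 13.60 + 14.67 + 13.10) / 8 = 117.1100 / 8 = 14.6387
Sum of squared deviations: (−2.0887)² + (−1.6288)² + (+4.3013)² + (−1.9388)² + (+3.9012)² + (−1.0388)² + (+0.0312)² + (−1.5388)² = 47.9427
Variance = 47.9427 / 8 = 5.9928
SE* = √5.9928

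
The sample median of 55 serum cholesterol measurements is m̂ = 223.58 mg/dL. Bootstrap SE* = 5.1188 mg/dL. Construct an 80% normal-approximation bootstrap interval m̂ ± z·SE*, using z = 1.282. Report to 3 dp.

(217.018, 230.142)

Margin = 1.282 × 5.1188 = 6.5623
Interval: 223.58 ± 6.5623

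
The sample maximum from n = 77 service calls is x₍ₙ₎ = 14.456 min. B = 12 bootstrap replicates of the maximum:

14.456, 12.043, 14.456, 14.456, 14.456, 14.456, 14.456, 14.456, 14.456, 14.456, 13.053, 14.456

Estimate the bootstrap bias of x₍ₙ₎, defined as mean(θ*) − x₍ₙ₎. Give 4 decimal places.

mean(θ*) = (14.456 + 12.043 + 14.456 + 14.456 + 14.456 + 14.456 + 14.456 + 14.456 + 14.456 + 14.456 + 13.053 + 14.456) / 12 = 14.13800
bias = 14.13800 − 14.456

bias = −0.3180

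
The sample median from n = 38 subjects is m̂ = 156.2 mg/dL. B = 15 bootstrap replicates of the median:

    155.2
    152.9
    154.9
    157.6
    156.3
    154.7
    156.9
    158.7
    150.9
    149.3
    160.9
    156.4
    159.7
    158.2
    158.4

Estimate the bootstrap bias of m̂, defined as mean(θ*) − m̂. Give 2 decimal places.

bias = −0.13

mean(θ*) = (155.2 + 152.9 + 154.9 + 157.6 + 156.3 + 154.7 + 156.9 + 158.7 + 150.9 + 149.3 + 160.9 + 156.4 + 159.7 + 158.2 + 158.4) / 15 = 156.067
bias = 156.067 − 156.2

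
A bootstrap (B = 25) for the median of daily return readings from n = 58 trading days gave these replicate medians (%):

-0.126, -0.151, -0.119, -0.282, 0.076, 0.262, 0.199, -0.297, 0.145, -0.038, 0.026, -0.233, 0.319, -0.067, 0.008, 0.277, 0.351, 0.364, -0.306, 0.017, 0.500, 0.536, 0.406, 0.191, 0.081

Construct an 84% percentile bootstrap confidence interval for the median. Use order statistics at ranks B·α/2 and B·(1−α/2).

Sorted replicates: -0.306, -0.297, -0.282, -0.233, -0.151, -0.126, -0.119, -0.067, -0.038, 0.008, 0.017, 0.026, 0.076, 0.081, 0.145, 0.191, 0.199, 0.262, 0.277, 0.319, 0.351, 0.364, 0.406, 0.500, 0.536
α = 0.16; lower rank = 25 × 0.080 = 2; upper rank = 25 × 0.920 = 23.
The 2nd smallest replicate is -0.297; the 23rd is 0.406.

(-0.297, 0.406)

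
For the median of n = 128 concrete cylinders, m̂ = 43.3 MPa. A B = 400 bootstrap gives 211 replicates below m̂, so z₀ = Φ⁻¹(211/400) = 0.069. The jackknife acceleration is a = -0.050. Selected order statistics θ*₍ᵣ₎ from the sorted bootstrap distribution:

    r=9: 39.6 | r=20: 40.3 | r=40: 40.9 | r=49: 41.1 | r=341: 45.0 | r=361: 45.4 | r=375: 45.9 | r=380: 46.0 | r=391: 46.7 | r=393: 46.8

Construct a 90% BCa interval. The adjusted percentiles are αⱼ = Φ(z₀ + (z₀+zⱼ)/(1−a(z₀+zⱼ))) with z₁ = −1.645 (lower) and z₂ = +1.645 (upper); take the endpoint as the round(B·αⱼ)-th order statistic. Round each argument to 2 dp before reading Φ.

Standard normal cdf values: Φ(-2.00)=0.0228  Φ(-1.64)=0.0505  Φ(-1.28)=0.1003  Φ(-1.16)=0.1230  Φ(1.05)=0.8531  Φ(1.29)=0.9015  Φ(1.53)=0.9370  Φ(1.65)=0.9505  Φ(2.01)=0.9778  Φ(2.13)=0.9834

(40.3, 46.0)

Lower: z₀ + z₁ = 0.069 + (-1.645) = -1.576; 1 − a(z₀+z₁) = 1 − (-0.050)(-1.576) = 0.9212; argument = 0.069 + (-1.576)/0.9212 = -1.6418 → -1.64.
α₁ = Φ(-1.64) = 0.0505; rank = round(400 × 0.0505) = 20; θ*₍20₎ = 40.3.
Upper: z₀ + z₂ = 1.714; 1 − a(z₀+z₂) = 1.0857; argument = 1.6477 → 1.65; α₂ = 0.9505; rank = 380; θ*₍380₎ = 46.0.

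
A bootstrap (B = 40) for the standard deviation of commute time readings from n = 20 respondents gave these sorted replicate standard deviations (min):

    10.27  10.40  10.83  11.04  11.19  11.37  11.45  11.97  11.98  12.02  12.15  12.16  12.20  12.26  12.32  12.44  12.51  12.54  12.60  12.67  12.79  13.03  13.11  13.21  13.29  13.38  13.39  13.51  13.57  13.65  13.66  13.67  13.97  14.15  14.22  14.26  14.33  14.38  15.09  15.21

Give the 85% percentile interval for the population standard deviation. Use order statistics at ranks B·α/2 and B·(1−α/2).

(10.83, 14.33)

α = 0.15; lower rank = 40 × 0.075 = 3; upper rank = 40 × 0.925 = 37.
The 3rd smallest replicate is 10.83; the 37th is 14.33.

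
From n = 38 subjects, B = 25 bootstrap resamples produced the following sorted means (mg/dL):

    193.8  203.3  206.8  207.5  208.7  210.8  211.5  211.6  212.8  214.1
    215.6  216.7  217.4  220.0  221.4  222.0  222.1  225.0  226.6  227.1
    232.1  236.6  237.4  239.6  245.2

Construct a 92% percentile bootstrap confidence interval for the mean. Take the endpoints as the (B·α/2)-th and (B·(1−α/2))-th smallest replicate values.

α = 0.08; lower rank = 25 × 0.040 = 1; upper rank = 25 × 0.960 = 24.
The 1st smallest replicate is 193.8; the 24th is 239.6.

(193.8, 239.6)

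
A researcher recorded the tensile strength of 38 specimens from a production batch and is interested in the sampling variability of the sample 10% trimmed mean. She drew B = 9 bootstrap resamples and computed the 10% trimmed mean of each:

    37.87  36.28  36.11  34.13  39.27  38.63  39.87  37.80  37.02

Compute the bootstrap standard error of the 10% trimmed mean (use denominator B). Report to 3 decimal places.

SE* = 1.674

Bootstrap SE is the standard deviation of the 9 replicate 10% trimmed means.
Mean of replicates: (37.87 + 36.28 + 36.11 + 34.13 + 39.27 + 38.63 + 39.87 + 37.80 + 37.02) / 9 = 336.9800 / 9 = 37.4422
Sum of squared deviations: (+0.4278)² + (−1.1622)² + (−1.3322)² + (−3.3122)² + (+1.8278)² + (+1.1878)² + (+2.4278)² + (+0.3578)² + (−0.4222)² = 25.2314
Variance = 25.2314 / 9 = 2.8035
SE* = √2.8035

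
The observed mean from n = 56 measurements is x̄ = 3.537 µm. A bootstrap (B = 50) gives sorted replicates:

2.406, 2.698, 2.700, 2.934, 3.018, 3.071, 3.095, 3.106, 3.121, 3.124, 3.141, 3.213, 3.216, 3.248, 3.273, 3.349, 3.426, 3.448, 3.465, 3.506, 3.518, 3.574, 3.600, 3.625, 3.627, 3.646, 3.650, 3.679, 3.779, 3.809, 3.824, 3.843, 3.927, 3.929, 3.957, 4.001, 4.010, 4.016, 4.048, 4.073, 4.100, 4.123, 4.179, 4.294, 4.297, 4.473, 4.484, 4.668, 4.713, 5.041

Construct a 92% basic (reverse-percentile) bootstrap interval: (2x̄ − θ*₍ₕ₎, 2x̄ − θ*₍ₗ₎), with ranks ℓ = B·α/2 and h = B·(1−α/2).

(2.406, 4.376)

Percentile endpoints at ranks 2 and 48: θ*₍2₎ = 2.698, θ*₍48₎ = 4.668.
Basic interval reflects these around x̄:
  lower = 2 × 3.537 − 4.668 = 2.406
  upper = 2 × 3.537 − 2.698 = 4.376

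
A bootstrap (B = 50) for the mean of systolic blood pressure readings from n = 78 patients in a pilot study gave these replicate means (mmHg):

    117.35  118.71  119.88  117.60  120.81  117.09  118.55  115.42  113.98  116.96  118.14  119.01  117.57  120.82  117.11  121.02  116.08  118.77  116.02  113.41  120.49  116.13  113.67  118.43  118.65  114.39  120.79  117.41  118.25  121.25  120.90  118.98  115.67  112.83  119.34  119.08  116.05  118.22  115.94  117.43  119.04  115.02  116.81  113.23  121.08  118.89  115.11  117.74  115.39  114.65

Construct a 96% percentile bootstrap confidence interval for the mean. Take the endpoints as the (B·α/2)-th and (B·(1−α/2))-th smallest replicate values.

(112.83, 121.08)

Sorted replicates: 112.83, 113.23, 113.41, 113.67, 113.98, 114.39, 114.65, 115.02, 115.11, 115.39, 115.42, 115.67, 115.94, 116.02, 116.05, 116.08, 116.13, 116.81, 116.96, 117.09, 117.11, 117.35, 117.41, 117.43, 117.57, 117.60, 117.74, 118.14, 118.22, 118.25, 118.43, 118.55, 118.65, 118.71, 118.77, 118.89, 118.98, 119.01, 119.04, 119.08, 119.34, 119.88, 120.49, 120.79, 120.81, 120.82, 120.90, 121.02, 121.08, 121.25
α = 0.04; lower rank = 50 × 0.020 = 1; upper rank = 50 × 0.980 = 49.
The 1st smallest replicate is 112.83; the 49th is 121.08.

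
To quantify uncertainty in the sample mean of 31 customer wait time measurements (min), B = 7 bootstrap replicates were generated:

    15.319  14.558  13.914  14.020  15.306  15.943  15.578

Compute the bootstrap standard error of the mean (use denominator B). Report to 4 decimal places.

SE* = 0.7305

Bootstrap SE is the standard deviation of the 7 replicate means.
Mean of replicates: (15.319 + 14.558 + 13.914 + 14.020 + 15.306 + 15.943 + 15.578) / 7 = 104.63800 / 7 = 14.94829
Sum of squared deviations: (+0.37071)² + (−0.39029)² + (−1.03429)² + (−0.92829)² + (+0.35771)² + (+0.99471)² + (+0.62971)² = 3.73517
Variance = 3.73517 / 7 = 0.53360
SE* = √0.53360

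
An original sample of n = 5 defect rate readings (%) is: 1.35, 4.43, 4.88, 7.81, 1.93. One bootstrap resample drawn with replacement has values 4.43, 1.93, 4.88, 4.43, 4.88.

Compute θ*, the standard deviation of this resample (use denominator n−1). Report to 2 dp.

Mean = 4.1100; sum of squared deviations = 6.1430
s² = 6.1430 / 4 = 1.5358
s = √1.5358 = 1.24

θ* = 1.24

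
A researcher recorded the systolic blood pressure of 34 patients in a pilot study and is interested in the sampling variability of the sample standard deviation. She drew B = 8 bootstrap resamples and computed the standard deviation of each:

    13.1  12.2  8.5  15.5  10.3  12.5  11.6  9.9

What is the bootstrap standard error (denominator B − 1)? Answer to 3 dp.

Bootstrap SE is the standard deviation of the 8 replicate standard deviations.
Mean of replicates: (13.1 + 12.2 + 8.5 + 15.5 + 10.3 + 12.5 + 11.6 + 9.9) / 8 = 93.6000 / 8 = 11.7000
Sum of squared deviations: (+1.4000)² + (+0.5000)² + (−3.2000)² + (+3.8000)² + (−1.4000)² + (+0.8000)² + (−0.1000)² + (−1.8000)² = 32.7400
Variance = 32.7400 / 7 = 4.6771
SE* = √4.6771

SE* = 2.163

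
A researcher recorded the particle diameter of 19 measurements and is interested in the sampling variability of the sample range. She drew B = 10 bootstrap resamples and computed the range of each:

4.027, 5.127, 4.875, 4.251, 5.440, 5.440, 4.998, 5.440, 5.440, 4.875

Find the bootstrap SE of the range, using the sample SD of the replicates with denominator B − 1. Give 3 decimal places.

Bootstrap SE is the standard deviation of the 10 replicate ranges.
Mean of replicates: (4.027 + 5.127 + 4.875 + 4.251 + 5.440 + 5.440 + 4.998 + 5.440 + 5.440 + 4.875) / 10 = 49.9130 / 10 = 4.9913
Sum of squared deviations: (−0.9643)² + (+0.1357)² + (−0.1163)² + (−0.7403)² + (+0.4487)² + (+0.4487)² + (+0.0067)² + (+0.4487)² + (+0.4487)² + (−0.1163)² = 2.3288
Variance = 2.3288 / 9 = 0.2588
SE* = √0.2588

SE* = 0.509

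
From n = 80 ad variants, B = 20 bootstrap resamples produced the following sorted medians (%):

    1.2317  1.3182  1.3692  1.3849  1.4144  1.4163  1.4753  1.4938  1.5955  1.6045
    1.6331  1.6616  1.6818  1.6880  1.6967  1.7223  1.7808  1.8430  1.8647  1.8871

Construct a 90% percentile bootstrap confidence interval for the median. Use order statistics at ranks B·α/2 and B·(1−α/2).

(1.2317, 1.8647)

α = 0.10; lower rank = 20 × 0.050 = 1; upper rank = 20 × 0.950 = 19.
The 1st smallest replicate is 1.2317; the 19th is 1.8647.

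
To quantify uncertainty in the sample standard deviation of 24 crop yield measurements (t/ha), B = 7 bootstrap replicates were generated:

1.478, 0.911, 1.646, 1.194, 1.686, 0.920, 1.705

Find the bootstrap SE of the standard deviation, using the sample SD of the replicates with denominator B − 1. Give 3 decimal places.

Bootstrap SE is the standard deviation of the 7 replicate standard deviations.
Mean of replicates: (1.478 + 0.911 + 1.646 + 1.194 + 1.686 + 0.920 + 1.705) / 7 = 9.5400 / 7 = 1.3629
Sum of squared deviations: (+0.1151)² + (−0.4519)² + (+0.2831)² + (−0.1689)² + (+0.3231)² + (−0.4429)² + (+0.3421)² = 0.7437
Variance = 0.7437 / 6 = 0.1240
SE* = √0.1240

SE* = 0.352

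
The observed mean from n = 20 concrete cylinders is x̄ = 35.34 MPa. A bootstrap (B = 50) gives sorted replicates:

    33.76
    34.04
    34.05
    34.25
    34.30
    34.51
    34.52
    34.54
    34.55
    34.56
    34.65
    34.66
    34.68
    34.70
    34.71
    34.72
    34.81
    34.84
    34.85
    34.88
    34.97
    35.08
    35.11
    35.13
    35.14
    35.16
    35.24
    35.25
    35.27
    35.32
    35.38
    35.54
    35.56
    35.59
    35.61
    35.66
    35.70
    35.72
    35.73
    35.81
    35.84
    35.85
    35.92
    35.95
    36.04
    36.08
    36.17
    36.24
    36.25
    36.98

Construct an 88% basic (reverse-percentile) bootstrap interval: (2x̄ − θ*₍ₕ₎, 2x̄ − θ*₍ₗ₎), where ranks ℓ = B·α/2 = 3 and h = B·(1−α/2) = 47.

Percentile endpoints at ranks 3 and 47: θ*₍3₎ = 34.05, θ*₍47₎ = 36.17.
Basic interval reflects these around x̄:
  lower = 2 × 35.34 − 36.17 = 34.51
  upper = 2 × 35.34 − 34.05 = 36.63

(34.51, 36.63)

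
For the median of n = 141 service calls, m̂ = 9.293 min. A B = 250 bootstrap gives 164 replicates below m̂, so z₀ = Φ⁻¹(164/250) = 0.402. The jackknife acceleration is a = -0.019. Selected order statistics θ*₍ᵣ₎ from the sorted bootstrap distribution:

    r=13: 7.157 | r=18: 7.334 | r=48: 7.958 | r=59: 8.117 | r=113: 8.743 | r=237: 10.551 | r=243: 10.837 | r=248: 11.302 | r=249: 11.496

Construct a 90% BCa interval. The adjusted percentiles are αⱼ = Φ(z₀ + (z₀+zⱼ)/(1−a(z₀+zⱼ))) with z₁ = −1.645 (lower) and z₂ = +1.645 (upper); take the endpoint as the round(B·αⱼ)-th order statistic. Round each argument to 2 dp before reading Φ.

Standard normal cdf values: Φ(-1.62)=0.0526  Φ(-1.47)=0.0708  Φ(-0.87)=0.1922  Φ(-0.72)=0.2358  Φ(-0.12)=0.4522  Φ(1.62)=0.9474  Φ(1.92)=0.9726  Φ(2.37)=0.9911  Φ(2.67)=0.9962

Lower: z₀ + z₁ = 0.402 + (-1.645) = -1.243; 1 − a(z₀+z₁) = 1 − (-0.019)(-1.243) = 0.9764; argument = 0.402 + (-1.243)/0.9764 = -0.8711 → -0.87.
α₁ = Φ(-0.87) = 0.1922; rank = round(250 × 0.1922) = 48; θ*₍48₎ = 7.958.
Upper: z₀ + z₂ = 2.047; 1 − a(z₀+z₂) = 1.0389; argument = 2.3724 → 2.37; α₂ = 0.9911; rank = 248; θ*₍248₎ = 11.302.

(7.958, 11.302)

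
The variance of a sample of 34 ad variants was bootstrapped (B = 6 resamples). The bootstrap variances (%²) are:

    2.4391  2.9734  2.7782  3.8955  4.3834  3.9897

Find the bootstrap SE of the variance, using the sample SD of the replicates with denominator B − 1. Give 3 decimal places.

Bootstrap SE is the standard deviation of the 6 replicate variances.
Mean of replicates: (2.4391 + 2.9734 + 2.7782 + 3.8955 + 4.3834 + 3.9897) / 6 = 20.45930 / 6 = 3.40988
Sum of squared deviations: (−0.97078)² + (−0.43648)² + (−0.63168)² + (+0.48562)² + (+0.97352)² + (+0.57982)² = 3.05171
Variance = 3.05171 / 5 = 0.61034
SE* = √0.61034

SE* = 0.781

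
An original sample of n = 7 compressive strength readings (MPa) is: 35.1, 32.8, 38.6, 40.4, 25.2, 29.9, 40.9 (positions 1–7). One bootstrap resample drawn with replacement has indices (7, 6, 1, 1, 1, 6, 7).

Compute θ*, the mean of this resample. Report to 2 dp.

θ* = 35.27

Resample values: 40.9, 29.9, 35.1, 35.1, 35.1, 29.9, 40.9.
Mean = (40.9 + 29.9 + 35.1 + 35.1 + 35.1 + 29.9 + 40.9) / 7 = 246.90 / 7 = 35.27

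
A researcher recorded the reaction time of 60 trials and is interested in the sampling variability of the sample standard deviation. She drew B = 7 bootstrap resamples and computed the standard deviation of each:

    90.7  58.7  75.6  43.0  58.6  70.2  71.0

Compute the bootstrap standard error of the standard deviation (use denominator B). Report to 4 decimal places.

Bootstrap SE is the standard deviation of the 7 replicate standard deviations.
Mean of replicates: (90.7 + 58.7 + 75.6 + 43.0 + 58.6 + 70.2 + 71.0) / 7 = 467.80000 / 7 = 66.82857
Sum of squared deviations: (+23.87143)² + (−8.12857)² + (+8.77143)² + (−23.82857)² + (−8.22857)² + (+3.37143)² + (+4.17143)² = 1377.13429
Variance = 1377.13429 / 7 = 196.73347
SE* = √196.73347

SE* = 14.0262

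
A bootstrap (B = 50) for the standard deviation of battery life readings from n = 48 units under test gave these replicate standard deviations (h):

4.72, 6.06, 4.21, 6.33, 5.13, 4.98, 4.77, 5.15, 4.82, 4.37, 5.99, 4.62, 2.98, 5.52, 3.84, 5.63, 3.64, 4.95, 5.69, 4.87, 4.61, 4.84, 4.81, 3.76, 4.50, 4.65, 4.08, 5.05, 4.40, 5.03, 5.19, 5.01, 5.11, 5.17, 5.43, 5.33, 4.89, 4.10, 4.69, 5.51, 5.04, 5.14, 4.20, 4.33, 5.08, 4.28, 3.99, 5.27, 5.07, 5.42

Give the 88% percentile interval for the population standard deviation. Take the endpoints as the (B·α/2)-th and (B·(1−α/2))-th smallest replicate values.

Sorted replicates: 2.98, 3.64, 3.76, 3.84, 3.99, 4.08, 4.10, 4.20, 4.21, 4.28, 4.33, 4.37, 4.40, 4.50, 4.61, 4.62, 4.65, 4.69, 4.72, 4.77, 4.81, 4.82, 4.84, 4.87, 4.89, 4.95, 4.98, 5.01, 5.03, 5.04, 5.05, 5.07, 5.08, 5.11, 5.13, 5.14, 5.15, 5.17, 5.19, 5.27, 5.33, 5.42, 5.43, 5.51, 5.52, 5.63, 5.69, 5.99, 6.06, 6.33
α = 0.12; lower rank = 50 × 0.060 = 3; upper rank = 50 × 0.940 = 47.
The 3rd smallest replicate is 3.76; the 47th is 5.69.

(3.76, 5.69)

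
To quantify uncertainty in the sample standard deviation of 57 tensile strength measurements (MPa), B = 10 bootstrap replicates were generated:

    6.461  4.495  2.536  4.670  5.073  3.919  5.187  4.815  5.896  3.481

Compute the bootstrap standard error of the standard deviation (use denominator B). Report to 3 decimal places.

Bootstrap SE is the standard deviation of the 10 replicate standard deviations.
Mean of replicates: (6.461 + 4.495 + 2.536 + 4.670 + 5.073 + 3.919 + 5.187 + 4.815 + 5.896 + 3.481) / 10 = 46.5330 / 10 = 4.6533
Sum of squared deviations: (+1.8077)² + (−0.1583)² + (−2.1173)² + (+0.0167)² + (+0.4197)² + (−0.7343)² + (+0.5337)² + (+0.1617)² + (+1.2427)² + (−1.1723)² = 11.7210
Variance = 11.7210 / 10 = 1.1721
SE* = √1.1721

SE* = 1.083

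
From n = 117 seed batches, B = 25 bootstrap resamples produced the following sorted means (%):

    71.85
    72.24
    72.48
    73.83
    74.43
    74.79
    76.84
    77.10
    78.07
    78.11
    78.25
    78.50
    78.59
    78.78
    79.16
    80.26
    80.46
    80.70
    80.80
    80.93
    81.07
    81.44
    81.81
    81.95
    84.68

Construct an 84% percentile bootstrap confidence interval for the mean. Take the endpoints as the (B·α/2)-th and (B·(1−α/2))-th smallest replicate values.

α = 0.16; lower rank = 25 × 0.080 = 2; upper rank = 25 × 0.920 = 23.
The 2nd smallest replicate is 72.24; the 23rd is 81.81.

(72.24, 81.81)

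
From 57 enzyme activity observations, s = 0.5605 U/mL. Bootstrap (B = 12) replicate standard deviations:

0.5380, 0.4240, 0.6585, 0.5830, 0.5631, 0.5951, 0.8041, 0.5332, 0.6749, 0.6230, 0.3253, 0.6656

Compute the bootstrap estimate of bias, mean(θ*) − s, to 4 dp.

bias = +0.0218

mean(θ*) = (0.5380 + 0.4240 + 0.6585 + 0.5830 + 0.5631 + 0.5951 + 0.8041 + 0.5332 + 0.6749 + 0.6230 + 0.3253 + 0.6656) / 12 = 0.58232
bias = 0.58232 − 0.5605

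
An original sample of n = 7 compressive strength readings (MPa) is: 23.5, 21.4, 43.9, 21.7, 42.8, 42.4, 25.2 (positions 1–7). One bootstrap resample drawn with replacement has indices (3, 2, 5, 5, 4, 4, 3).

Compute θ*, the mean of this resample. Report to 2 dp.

Resample values: 43.9, 21.4, 42.8, 42.8, 21.7, 21.7, 43.9.
Mean = (43.9 + 21.4 + 42.8 + 42.8 + 21.7 + 21.7 + 43.9) / 7 = 238.20 / 7 = 34.03

θ* = 34.03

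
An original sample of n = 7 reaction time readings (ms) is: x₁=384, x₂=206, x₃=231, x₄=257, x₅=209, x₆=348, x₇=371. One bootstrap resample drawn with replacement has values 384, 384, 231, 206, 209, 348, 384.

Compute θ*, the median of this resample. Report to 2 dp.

θ* = 348.00

Sorted: 206, 209, 231, 348, 384, 384, 384
Median = middle value = 348.00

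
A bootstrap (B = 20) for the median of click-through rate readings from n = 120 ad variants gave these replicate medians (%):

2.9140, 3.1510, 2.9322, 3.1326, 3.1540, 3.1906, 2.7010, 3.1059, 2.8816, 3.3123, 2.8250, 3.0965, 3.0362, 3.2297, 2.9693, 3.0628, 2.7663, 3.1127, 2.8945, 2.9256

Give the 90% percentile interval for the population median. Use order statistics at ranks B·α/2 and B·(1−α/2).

Sorted replicates: 2.7010, 2.7663, 2.8250, 2.8816, 2.8945, 2.9140, 2.9256, 2.9322, 2.9693, 3.0362, 3.0628, 3.0965, 3.1059, 3.1127, 3.1326, 3.1510, 3.1540, 3.1906, 3.2297, 3.3123
α = 0.10; lower rank = 20 × 0.050 = 1; upper rank = 20 × 0.950 = 19.
The 1st smallest replicate is 2.7010; the 19th is 3.2297.

(2.7010, 3.2297)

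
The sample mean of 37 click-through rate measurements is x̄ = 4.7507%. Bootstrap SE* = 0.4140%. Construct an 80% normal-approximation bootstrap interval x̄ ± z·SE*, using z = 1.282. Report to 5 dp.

(4.21995, 5.28145)

Margin = 1.282 × 0.4140 = 0.530748
Interval: 4.7507 ± 0.530748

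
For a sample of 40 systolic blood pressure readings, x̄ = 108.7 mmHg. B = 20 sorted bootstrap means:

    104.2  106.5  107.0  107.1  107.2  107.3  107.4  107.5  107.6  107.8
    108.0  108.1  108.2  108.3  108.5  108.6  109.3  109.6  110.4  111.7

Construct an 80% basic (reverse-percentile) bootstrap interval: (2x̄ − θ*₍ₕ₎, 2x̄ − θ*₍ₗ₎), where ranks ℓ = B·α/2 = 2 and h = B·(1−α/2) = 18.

(107.8, 110.9)

Percentile endpoints at ranks 2 and 18: θ*₍2₎ = 106.5, θ*₍18₎ = 109.6.
Basic interval reflects these around x̄:
  lower = 2 × 108.7 − 109.6 = 107.8
  upper = 2 × 108.7 − 106.5 = 110.9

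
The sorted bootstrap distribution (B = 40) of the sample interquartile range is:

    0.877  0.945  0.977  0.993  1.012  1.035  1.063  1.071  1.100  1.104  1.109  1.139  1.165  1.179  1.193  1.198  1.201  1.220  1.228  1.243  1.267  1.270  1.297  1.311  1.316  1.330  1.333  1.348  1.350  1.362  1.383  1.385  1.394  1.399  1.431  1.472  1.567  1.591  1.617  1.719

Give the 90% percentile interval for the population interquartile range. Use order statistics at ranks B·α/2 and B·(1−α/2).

α = 0.10; lower rank = 40 × 0.050 = 2; upper rank = 40 × 0.950 = 38.
The 2nd smallest replicate is 0.945; the 38th is 1.591.

(0.945, 1.591)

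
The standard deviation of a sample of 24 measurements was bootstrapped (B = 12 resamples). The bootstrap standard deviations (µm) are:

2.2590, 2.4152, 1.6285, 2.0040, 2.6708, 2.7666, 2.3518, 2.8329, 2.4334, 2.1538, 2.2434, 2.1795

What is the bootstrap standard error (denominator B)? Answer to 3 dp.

Bootstrap SE is the standard deviation of the 12 replicate standard deviations.
Mean of replicates: (2.2590 + 2.4152 + 1.6285 + 2.0040 + 2.6708 + 2.7666 + 2.3518 + 2.8329 + 2.4334 + 2.1538 + 2.2434 + 2.1795) / 12 = 27.93890 / 12 = 2.32824
Sum of squared deviations: (−0.06924)² + (+0.08696)² + (−0.69974)² + (−0.32424)² + (+0.34256)² + (+0.43836)² + (+0.02356)² + (+0.50466)² + (+0.10516)² + (−0.17444)² + (−0.08484)² + (−0.14874)² = 1.24268
Variance = 1.24268 / 12 = 0.10356
SE* = √0.10356

SE* = 0.322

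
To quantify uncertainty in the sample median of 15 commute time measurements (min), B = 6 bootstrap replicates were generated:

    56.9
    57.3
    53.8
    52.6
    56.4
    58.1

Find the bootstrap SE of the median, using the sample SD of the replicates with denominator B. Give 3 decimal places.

Bootstrap SE is the standard deviation of the 6 replicate medians.
Mean of replicates: (56.9 + 57.3 + 53.8 + 52.6 + 56.4 + 58.1) / 6 = 335.1000 / 6 = 55.8500
Sum of squared deviations: (+1.0500)² + (+1.4500)² + (−2.0500)² + (−3.2500)² + (+0.5500)² + (+2.2500)² = 23.3350
Variance = 23.3350 / 6 = 3.8892
SE* = √3.8892

SE* = 1.972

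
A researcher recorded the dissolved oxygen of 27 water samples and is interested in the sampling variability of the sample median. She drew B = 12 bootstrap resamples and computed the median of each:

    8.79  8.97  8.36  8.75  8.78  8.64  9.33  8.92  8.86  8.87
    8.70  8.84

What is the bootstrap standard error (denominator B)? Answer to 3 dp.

Bootstrap SE is the standard deviation of the 12 replicate medians.
Mean of replicates: (8.79 + 8.97 + 8.36 + 8.75 + 8.78 + 8.64 + 9.33 + 8.92 + 8.86 + 8.87 + 8.70 + 8.84) / 12 = 105.8100 / 12 = 8.8175
Sum of squared deviations: (−0.0275)² + (+0.1525)² + (−0.4575)² + (−0.0675)² + (−0.0375)² + (−0.1775)² + (+0.5125)² + (+0.1025)² + (+0.0425)² + (+0.0525)² + (−0.1175)² + (+0.0225)² = 0.5628
Variance = 0.5628 / 12 = 0.0469
SE* = √0.0469

SE* = 0.217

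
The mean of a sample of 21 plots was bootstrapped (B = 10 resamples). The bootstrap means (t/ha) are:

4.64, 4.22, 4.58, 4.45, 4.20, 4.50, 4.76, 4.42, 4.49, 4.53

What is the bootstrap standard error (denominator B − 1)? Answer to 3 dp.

SE* = 0.172

Bootstrap SE is the standard deviation of the 10 replicate means.
Mean of replicates: (4.64 + 4.22 + 4.58 + 4.45 + 4.20 + 4.50 + 4.76 + 4.42 + 4.49 + 4.53) / 10 = 44.7900 / 10 = 4.4790
Sum of squared deviations: (+0.1610)² + (−0.2590)² + (+0.1010)² + (−0.0290)² + (−0.2790)² + (+0.0210)² + (+0.2810)² + (−0.0590)² + (+0.0110)² + (+0.0510)² = 0.2675
Variance = 0.2675 / 9 = 0.0297
SE* = √0.0297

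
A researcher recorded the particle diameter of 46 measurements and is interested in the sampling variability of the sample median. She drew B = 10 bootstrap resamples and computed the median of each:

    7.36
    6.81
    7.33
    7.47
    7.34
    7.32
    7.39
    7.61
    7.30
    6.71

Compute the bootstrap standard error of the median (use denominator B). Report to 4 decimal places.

SE* = 0.2674

Bootstrap SE is the standard deviation of the 10 replicate medians.
Mean of replicates: (7.36 + 6.81 + 7.33 + 7.47 + 7.34 + 7.32 + 7.39 + 7.61 + 7.30 + 6.71) / 10 = 72.64000 / 10 = 7.26400
Sum of squared deviations: (+0.09600)² + (−0.45400)² + (+0.06600)² + (+0.20600)² + (+0.07600)² + (+0.05600)² + (+0.12600)² + (+0.34600)² + (+0.03600)² + (−0.55400)² = 0.71484
Variance = 0.71484 / 10 = 0.07148
SE* = √0.07148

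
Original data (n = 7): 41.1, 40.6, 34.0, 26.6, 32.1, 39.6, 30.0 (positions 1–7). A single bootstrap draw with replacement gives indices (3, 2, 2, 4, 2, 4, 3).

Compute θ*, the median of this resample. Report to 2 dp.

θ* = 34.00

Resample values: 34.0, 40.6, 40.6, 26.6, 40.6, 26.6, 34.0.
Sorted: 26.6, 26.6, 34.0, 34.0, 40.6, 40.6, 40.6
Median = middle value = 34.00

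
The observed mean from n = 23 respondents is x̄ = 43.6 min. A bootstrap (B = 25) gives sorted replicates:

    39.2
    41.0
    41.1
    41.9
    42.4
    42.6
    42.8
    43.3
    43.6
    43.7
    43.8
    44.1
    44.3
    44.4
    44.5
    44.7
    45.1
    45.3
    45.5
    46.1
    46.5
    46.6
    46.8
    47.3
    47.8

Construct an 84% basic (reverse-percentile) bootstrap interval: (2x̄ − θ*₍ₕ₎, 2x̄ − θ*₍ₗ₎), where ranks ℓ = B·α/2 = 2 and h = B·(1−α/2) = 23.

(40.4, 46.2)

Percentile endpoints at ranks 2 and 23: θ*₍2₎ = 41.0, θ*₍23₎ = 46.8.
Basic interval reflects these around x̄:
  lower = 2 × 43.6 − 46.8 = 40.4
  upper = 2 × 43.6 − 41.0 = 46.2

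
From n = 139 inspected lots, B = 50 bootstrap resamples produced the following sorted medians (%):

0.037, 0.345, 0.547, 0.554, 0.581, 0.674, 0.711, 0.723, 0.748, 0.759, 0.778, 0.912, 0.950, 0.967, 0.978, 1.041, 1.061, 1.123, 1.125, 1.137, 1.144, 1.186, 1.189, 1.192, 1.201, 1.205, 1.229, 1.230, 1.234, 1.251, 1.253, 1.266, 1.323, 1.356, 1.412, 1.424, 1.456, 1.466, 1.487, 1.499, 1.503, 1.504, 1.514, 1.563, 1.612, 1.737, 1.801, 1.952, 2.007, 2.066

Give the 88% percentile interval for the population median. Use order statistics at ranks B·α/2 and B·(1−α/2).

(0.547, 1.801)

α = 0.12; lower rank = 50 × 0.060 = 3; upper rank = 50 × 0.940 = 47.
The 3rd smallest replicate is 0.547; the 47th is 1.801.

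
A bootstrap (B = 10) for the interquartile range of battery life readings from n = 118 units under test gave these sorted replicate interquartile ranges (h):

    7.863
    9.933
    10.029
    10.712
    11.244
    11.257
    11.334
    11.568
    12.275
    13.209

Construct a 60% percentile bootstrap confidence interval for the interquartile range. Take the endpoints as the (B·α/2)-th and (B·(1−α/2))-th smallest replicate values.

(9.933, 11.568)

α = 0.40; lower rank = 10 × 0.200 = 2; upper rank = 10 × 0.800 = 8.
The 2nd smallest replicate is 9.933; the 8th is 11.568.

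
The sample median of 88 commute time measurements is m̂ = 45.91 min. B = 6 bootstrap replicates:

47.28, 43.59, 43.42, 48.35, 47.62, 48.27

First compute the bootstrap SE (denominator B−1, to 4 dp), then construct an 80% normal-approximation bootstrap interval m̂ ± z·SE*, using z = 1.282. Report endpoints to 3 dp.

(42.968, 48.852)

Mean of replicates = 46.4217; sum of squared deviations = 26.3359; SE* = √(26.3359/5) = 2.2950
Margin = 1.282 × 2.2950 = 2.9422
Interval: 45.91 ± 2.9422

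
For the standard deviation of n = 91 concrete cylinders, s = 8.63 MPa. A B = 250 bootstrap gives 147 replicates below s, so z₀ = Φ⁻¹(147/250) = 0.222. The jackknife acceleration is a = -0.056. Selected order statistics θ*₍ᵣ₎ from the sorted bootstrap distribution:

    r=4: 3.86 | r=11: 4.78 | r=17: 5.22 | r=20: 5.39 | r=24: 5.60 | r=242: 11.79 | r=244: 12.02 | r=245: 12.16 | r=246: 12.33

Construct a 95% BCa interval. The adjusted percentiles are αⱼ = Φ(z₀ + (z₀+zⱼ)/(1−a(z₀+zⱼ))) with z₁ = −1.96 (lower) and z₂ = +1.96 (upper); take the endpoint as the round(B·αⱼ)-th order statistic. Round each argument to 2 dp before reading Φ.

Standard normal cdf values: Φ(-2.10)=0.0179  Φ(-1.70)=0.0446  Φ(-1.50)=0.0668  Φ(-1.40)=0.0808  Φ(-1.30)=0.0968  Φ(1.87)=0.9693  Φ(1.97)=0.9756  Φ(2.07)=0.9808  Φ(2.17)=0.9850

(4.78, 12.33)

Lower: z₀ + z₁ = 0.222 + (-1.960) = -1.738; 1 − a(z₀+z₁) = 1 − (-0.056)(-1.738) = 0.9027; argument = 0.222 + (-1.738)/0.9027 = -1.7034 → -1.70.
α₁ = Φ(-1.70) = 0.0446; rank = round(250 × 0.0446) = 11; θ*₍11₎ = 4.78.
Upper: z₀ + z₂ = 2.182; 1 − a(z₀+z₂) = 1.1222; argument = 2.1664 → 2.17; α₂ = 0.9850; rank = 246; θ*₍246₎ = 12.33.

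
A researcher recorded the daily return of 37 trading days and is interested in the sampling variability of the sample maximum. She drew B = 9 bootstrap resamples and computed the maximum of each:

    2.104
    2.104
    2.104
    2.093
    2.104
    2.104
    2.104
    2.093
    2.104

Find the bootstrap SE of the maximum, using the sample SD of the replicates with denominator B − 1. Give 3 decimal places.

Bootstrap SE is the standard deviation of the 9 replicate maximums.
Mean of replicates: (2.104 + 2.104 + 2.104 + 2.093 + 2.104 + 2.104 + 2.104 + 2.093 + 2.104) / 9 = 18.914000 / 9 = 2.101556
Sum of squared deviations: (+0.002444)² + (+0.002444)² + (+0.002444)² + (−0.008556)² + (+0.002444)² + (+0.002444)² + (+0.002444)² + (−0.008556)² + (+0.002444)² = 0.000188
Variance = 0.000188 / 8 = 0.000024
SE* = √0.000024

SE* = 0.005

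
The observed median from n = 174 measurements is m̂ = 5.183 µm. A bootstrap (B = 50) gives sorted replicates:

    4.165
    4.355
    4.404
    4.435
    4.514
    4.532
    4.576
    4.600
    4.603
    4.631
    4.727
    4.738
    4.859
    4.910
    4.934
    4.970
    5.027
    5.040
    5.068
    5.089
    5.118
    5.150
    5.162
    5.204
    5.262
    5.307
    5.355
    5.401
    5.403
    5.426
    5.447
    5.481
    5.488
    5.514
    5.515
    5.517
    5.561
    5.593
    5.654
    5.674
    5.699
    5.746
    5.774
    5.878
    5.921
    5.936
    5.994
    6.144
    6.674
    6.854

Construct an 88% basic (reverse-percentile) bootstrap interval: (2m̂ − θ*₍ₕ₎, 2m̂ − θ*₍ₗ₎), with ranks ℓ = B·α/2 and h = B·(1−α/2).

Percentile endpoints at ranks 3 and 47: θ*₍3₎ = 4.404, θ*₍47₎ = 5.994.
Basic interval reflects these around m̂:
  lower = 2 × 5.183 − 5.994 = 4.372
  upper = 2 × 5.183 − 4.404 = 5.962

(4.372, 5.962)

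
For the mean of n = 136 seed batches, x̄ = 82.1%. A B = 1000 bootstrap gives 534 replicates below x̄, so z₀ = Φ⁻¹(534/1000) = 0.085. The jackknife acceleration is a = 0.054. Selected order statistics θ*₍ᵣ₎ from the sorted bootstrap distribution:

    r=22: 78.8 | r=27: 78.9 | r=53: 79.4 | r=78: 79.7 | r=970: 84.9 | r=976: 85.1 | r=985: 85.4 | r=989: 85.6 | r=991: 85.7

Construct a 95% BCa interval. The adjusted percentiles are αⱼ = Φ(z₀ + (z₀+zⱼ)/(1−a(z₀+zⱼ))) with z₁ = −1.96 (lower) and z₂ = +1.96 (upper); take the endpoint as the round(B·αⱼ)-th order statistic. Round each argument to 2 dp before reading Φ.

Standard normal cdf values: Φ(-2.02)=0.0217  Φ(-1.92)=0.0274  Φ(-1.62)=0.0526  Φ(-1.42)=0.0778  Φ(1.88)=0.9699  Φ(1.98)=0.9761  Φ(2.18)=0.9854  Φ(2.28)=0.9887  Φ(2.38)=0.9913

(79.4, 85.7)

Lower: z₀ + z₁ = 0.085 + (-1.960) = -1.875; 1 − a(z₀+z₁) = 1 − (0.054)(-1.875) = 1.1013; argument = 0.085 + (-1.875)/1.1013 = -1.6176 → -1.62.
α₁ = Φ(-1.62) = 0.0526; rank = round(1000 × 0.0526) = 53; θ*₍53₎ = 79.4.
Upper: z₀ + z₂ = 2.045; 1 − a(z₀+z₂) = 0.8896; argument = 2.3839 → 2.38; α₂ = 0.9913; rank = 991; θ*₍991₎ = 85.7.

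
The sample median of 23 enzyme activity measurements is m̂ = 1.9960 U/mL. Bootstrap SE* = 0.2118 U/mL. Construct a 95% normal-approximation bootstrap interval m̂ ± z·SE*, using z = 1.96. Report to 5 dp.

(1.58087, 2.41113)

Margin = 1.96 × 0.2118 = 0.415128
Interval: 1.9960 ± 0.415128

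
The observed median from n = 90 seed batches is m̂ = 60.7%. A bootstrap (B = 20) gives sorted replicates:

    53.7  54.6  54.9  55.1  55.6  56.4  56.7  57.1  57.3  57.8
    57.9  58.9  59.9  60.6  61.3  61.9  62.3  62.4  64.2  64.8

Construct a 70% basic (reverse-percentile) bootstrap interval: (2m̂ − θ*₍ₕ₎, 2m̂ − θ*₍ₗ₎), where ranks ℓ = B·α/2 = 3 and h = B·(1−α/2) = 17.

Percentile endpoints at ranks 3 and 17: θ*₍3₎ = 54.9, θ*₍17₎ = 62.3.
Basic interval reflects these around m̂:
  lower = 2 × 60.7 − 62.3 = 59.1
  upper = 2 × 60.7 − 54.9 = 66.5

(59.1, 66.5)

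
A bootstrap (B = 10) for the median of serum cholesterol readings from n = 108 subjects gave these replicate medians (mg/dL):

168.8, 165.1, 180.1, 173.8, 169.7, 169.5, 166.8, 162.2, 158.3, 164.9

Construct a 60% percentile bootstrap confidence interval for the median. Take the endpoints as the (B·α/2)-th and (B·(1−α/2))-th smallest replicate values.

Sorted replicates: 158.3, 162.2, 164.9, 165.1, 166.8, 168.8, 169.5, 169.7, 173.8, 180.1
α = 0.40; lower rank = 10 × 0.200 = 2; upper rank = 10 × 0.800 = 8.
The 2nd smallest replicate is 162.2; the 8th is 169.7.

(162.2, 169.7)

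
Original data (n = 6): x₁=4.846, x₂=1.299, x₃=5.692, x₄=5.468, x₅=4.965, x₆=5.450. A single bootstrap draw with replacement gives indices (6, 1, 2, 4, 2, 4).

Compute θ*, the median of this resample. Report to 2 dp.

Resample values: 5.450, 4.846, 1.299, 5.468, 1.299, 5.468.
Sorted: 1.299, 1.299, 4.846, 5.450, 5.468, 5.468
Median = average of the two middle values = 5.15

θ* = 5.15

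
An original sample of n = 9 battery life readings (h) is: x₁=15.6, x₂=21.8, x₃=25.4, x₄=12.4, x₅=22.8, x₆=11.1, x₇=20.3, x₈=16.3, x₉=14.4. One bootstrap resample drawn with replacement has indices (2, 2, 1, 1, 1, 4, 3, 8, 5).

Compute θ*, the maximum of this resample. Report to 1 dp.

θ* = 25.4

Resample values: 21.8, 21.8, 15.6, 15.6, 15.6, 12.4, 25.4, 16.3, 22.8.
Maximum = 25.4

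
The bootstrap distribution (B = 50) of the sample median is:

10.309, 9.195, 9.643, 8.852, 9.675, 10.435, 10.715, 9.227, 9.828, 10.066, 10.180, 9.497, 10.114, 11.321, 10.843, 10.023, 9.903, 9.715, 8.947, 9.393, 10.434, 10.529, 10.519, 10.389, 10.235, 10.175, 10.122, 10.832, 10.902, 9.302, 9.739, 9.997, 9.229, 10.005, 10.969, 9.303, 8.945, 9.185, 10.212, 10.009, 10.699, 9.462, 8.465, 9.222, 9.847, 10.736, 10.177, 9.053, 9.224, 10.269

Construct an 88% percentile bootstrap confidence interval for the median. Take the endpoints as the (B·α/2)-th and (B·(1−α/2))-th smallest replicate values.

(8.945, 10.843)

Sorted replicates: 8.465, 8.852, 8.945, 8.947, 9.053, 9.185, 9.195, 9.222, 9.224, 9.227, 9.229, 9.302, 9.303, 9.393, 9.462, 9.497, 9.643, 9.675, 9.715, 9.739, 9.828, 9.847, 9.903, 9.997, 10.005, 10.009, 10.023, 10.066, 10.114, 10.122, 10.175, 10.177, 10.180, 10.212, 10.235, 10.269, 10.309, 10.389, 10.434, 10.435, 10.519, 10.529, 10.699, 10.715, 10.736, 10.832, 10.843, 10.902, 10.969, 11.321
α = 0.12; lower rank = 50 × 0.060 = 3; upper rank = 50 × 0.940 = 47.
The 3rd smallest replicate is 8.945; the 47th is 10.843.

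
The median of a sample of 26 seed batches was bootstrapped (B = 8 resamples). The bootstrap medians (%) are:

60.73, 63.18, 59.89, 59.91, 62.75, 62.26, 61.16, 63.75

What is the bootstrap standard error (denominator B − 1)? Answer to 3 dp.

SE* = 1.489

Bootstrap SE is the standard deviation of the 8 replicate medians.
Mean of replicates: (60.73 + 63.18 + 59.89 + 59.91 + 62.75 + 62.26 + 61.16 + 63.75) / 8 = 493.6300 / 8 = 61.7037
Sum of squared deviations: (−0.9738)² + (+1.4763)² + (−1.8137)² + (−1.7938)² + (+1.0463)² + (+0.5562)² + (−0.5438)² + (+2.0463)² = 15.5216
Variance = 15.5216 / 7 = 2.2174
SE* = √2.2174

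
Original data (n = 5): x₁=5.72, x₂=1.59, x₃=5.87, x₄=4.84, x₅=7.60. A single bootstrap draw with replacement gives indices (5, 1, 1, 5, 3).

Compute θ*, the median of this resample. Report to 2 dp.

θ* = 5.87

Resample values: 7.60, 5.72, 5.72, 7.60, 5.87.
Sorted: 5.72, 5.72, 5.87, 7.60, 7.60
Median = middle value = 5.87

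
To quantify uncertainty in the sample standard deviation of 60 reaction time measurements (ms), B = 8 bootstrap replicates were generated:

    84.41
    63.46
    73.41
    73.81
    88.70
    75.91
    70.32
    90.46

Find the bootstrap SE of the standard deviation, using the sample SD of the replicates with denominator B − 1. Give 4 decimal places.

Bootstrap SE is the standard deviation of the 8 replicate standard deviations.
Mean of replicates: (84.41 + 63.46 + 73.41 + 73.81 + 88.70 + 75.91 + 70.32 + 90.46) / 8 = 620.48000 / 8 = 77.56000
Sum of squared deviations: (+6.85000)² + (−14.10000)² + (−4.15000)² + (−3.75000)² + (+11.14000)² + (−1.65000)² + (−7.24000)² + (+12.90000)² = 622.66720
Variance = 622.66720 / 7 = 88.95246
SE* = √88.95246

SE* = 9.4315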